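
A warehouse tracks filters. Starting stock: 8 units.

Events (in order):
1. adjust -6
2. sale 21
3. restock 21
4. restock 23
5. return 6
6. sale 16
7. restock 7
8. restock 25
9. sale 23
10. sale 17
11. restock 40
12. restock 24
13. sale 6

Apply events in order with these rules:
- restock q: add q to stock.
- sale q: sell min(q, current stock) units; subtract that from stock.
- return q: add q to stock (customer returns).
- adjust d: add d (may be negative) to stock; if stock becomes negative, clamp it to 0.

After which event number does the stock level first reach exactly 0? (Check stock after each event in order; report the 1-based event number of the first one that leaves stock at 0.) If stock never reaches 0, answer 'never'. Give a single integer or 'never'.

Answer: 2

Derivation:
Processing events:
Start: stock = 8
  Event 1 (adjust -6): 8 + -6 = 2
  Event 2 (sale 21): sell min(21,2)=2. stock: 2 - 2 = 0. total_sold = 2
  Event 3 (restock 21): 0 + 21 = 21
  Event 4 (restock 23): 21 + 23 = 44
  Event 5 (return 6): 44 + 6 = 50
  Event 6 (sale 16): sell min(16,50)=16. stock: 50 - 16 = 34. total_sold = 18
  Event 7 (restock 7): 34 + 7 = 41
  Event 8 (restock 25): 41 + 25 = 66
  Event 9 (sale 23): sell min(23,66)=23. stock: 66 - 23 = 43. total_sold = 41
  Event 10 (sale 17): sell min(17,43)=17. stock: 43 - 17 = 26. total_sold = 58
  Event 11 (restock 40): 26 + 40 = 66
  Event 12 (restock 24): 66 + 24 = 90
  Event 13 (sale 6): sell min(6,90)=6. stock: 90 - 6 = 84. total_sold = 64
Final: stock = 84, total_sold = 64

First zero at event 2.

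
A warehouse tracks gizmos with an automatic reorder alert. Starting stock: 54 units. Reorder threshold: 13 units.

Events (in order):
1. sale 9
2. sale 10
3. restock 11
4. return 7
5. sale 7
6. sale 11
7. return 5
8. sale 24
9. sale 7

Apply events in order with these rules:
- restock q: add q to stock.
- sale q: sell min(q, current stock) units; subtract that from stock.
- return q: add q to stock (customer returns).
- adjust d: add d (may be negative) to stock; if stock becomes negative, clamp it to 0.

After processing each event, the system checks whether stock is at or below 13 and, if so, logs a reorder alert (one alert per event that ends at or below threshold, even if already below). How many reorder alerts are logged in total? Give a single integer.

Processing events:
Start: stock = 54
  Event 1 (sale 9): sell min(9,54)=9. stock: 54 - 9 = 45. total_sold = 9
  Event 2 (sale 10): sell min(10,45)=10. stock: 45 - 10 = 35. total_sold = 19
  Event 3 (restock 11): 35 + 11 = 46
  Event 4 (return 7): 46 + 7 = 53
  Event 5 (sale 7): sell min(7,53)=7. stock: 53 - 7 = 46. total_sold = 26
  Event 6 (sale 11): sell min(11,46)=11. stock: 46 - 11 = 35. total_sold = 37
  Event 7 (return 5): 35 + 5 = 40
  Event 8 (sale 24): sell min(24,40)=24. stock: 40 - 24 = 16. total_sold = 61
  Event 9 (sale 7): sell min(7,16)=7. stock: 16 - 7 = 9. total_sold = 68
Final: stock = 9, total_sold = 68

Checking against threshold 13:
  After event 1: stock=45 > 13
  After event 2: stock=35 > 13
  After event 3: stock=46 > 13
  After event 4: stock=53 > 13
  After event 5: stock=46 > 13
  After event 6: stock=35 > 13
  After event 7: stock=40 > 13
  After event 8: stock=16 > 13
  After event 9: stock=9 <= 13 -> ALERT
Alert events: [9]. Count = 1

Answer: 1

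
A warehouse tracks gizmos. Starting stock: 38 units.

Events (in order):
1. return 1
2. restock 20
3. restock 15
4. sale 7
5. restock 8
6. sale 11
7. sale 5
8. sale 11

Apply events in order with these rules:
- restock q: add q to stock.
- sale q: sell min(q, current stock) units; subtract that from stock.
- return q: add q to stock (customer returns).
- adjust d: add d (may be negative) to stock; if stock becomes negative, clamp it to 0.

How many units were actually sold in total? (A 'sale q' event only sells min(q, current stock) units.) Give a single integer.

Answer: 34

Derivation:
Processing events:
Start: stock = 38
  Event 1 (return 1): 38 + 1 = 39
  Event 2 (restock 20): 39 + 20 = 59
  Event 3 (restock 15): 59 + 15 = 74
  Event 4 (sale 7): sell min(7,74)=7. stock: 74 - 7 = 67. total_sold = 7
  Event 5 (restock 8): 67 + 8 = 75
  Event 6 (sale 11): sell min(11,75)=11. stock: 75 - 11 = 64. total_sold = 18
  Event 7 (sale 5): sell min(5,64)=5. stock: 64 - 5 = 59. total_sold = 23
  Event 8 (sale 11): sell min(11,59)=11. stock: 59 - 11 = 48. total_sold = 34
Final: stock = 48, total_sold = 34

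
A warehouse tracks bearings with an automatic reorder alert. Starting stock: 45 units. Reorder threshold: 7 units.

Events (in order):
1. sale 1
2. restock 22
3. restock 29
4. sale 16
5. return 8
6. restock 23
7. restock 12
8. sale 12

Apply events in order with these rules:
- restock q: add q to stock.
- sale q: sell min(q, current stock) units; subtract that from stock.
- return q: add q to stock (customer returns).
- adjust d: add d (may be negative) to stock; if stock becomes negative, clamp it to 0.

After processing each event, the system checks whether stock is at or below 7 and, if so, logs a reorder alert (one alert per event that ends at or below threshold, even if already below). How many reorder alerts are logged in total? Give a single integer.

Answer: 0

Derivation:
Processing events:
Start: stock = 45
  Event 1 (sale 1): sell min(1,45)=1. stock: 45 - 1 = 44. total_sold = 1
  Event 2 (restock 22): 44 + 22 = 66
  Event 3 (restock 29): 66 + 29 = 95
  Event 4 (sale 16): sell min(16,95)=16. stock: 95 - 16 = 79. total_sold = 17
  Event 5 (return 8): 79 + 8 = 87
  Event 6 (restock 23): 87 + 23 = 110
  Event 7 (restock 12): 110 + 12 = 122
  Event 8 (sale 12): sell min(12,122)=12. stock: 122 - 12 = 110. total_sold = 29
Final: stock = 110, total_sold = 29

Checking against threshold 7:
  After event 1: stock=44 > 7
  After event 2: stock=66 > 7
  After event 3: stock=95 > 7
  After event 4: stock=79 > 7
  After event 5: stock=87 > 7
  After event 6: stock=110 > 7
  After event 7: stock=122 > 7
  After event 8: stock=110 > 7
Alert events: []. Count = 0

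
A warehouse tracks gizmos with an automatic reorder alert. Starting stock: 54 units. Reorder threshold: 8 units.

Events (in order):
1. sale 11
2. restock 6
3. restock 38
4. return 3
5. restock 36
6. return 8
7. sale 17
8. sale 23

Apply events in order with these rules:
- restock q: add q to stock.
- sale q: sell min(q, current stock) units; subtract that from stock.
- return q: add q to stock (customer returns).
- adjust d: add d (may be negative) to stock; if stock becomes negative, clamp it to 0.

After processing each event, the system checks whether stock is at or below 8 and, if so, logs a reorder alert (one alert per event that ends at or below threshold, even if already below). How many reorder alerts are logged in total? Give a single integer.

Processing events:
Start: stock = 54
  Event 1 (sale 11): sell min(11,54)=11. stock: 54 - 11 = 43. total_sold = 11
  Event 2 (restock 6): 43 + 6 = 49
  Event 3 (restock 38): 49 + 38 = 87
  Event 4 (return 3): 87 + 3 = 90
  Event 5 (restock 36): 90 + 36 = 126
  Event 6 (return 8): 126 + 8 = 134
  Event 7 (sale 17): sell min(17,134)=17. stock: 134 - 17 = 117. total_sold = 28
  Event 8 (sale 23): sell min(23,117)=23. stock: 117 - 23 = 94. total_sold = 51
Final: stock = 94, total_sold = 51

Checking against threshold 8:
  After event 1: stock=43 > 8
  After event 2: stock=49 > 8
  After event 3: stock=87 > 8
  After event 4: stock=90 > 8
  After event 5: stock=126 > 8
  After event 6: stock=134 > 8
  After event 7: stock=117 > 8
  After event 8: stock=94 > 8
Alert events: []. Count = 0

Answer: 0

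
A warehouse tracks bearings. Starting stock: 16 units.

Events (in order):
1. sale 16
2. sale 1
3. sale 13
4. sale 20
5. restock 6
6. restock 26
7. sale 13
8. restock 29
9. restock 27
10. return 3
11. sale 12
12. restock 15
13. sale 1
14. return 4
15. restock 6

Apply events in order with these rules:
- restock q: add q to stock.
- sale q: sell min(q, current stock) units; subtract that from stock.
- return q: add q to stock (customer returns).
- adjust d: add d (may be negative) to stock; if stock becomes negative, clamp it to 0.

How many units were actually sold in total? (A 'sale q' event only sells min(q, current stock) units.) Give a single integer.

Processing events:
Start: stock = 16
  Event 1 (sale 16): sell min(16,16)=16. stock: 16 - 16 = 0. total_sold = 16
  Event 2 (sale 1): sell min(1,0)=0. stock: 0 - 0 = 0. total_sold = 16
  Event 3 (sale 13): sell min(13,0)=0. stock: 0 - 0 = 0. total_sold = 16
  Event 4 (sale 20): sell min(20,0)=0. stock: 0 - 0 = 0. total_sold = 16
  Event 5 (restock 6): 0 + 6 = 6
  Event 6 (restock 26): 6 + 26 = 32
  Event 7 (sale 13): sell min(13,32)=13. stock: 32 - 13 = 19. total_sold = 29
  Event 8 (restock 29): 19 + 29 = 48
  Event 9 (restock 27): 48 + 27 = 75
  Event 10 (return 3): 75 + 3 = 78
  Event 11 (sale 12): sell min(12,78)=12. stock: 78 - 12 = 66. total_sold = 41
  Event 12 (restock 15): 66 + 15 = 81
  Event 13 (sale 1): sell min(1,81)=1. stock: 81 - 1 = 80. total_sold = 42
  Event 14 (return 4): 80 + 4 = 84
  Event 15 (restock 6): 84 + 6 = 90
Final: stock = 90, total_sold = 42

Answer: 42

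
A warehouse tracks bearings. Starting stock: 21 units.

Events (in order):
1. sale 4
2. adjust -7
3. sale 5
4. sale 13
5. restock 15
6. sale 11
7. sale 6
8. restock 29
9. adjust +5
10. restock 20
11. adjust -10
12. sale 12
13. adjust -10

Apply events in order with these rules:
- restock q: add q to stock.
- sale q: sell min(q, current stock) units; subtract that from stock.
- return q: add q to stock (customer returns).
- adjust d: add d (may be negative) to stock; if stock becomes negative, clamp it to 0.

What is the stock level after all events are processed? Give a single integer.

Answer: 22

Derivation:
Processing events:
Start: stock = 21
  Event 1 (sale 4): sell min(4,21)=4. stock: 21 - 4 = 17. total_sold = 4
  Event 2 (adjust -7): 17 + -7 = 10
  Event 3 (sale 5): sell min(5,10)=5. stock: 10 - 5 = 5. total_sold = 9
  Event 4 (sale 13): sell min(13,5)=5. stock: 5 - 5 = 0. total_sold = 14
  Event 5 (restock 15): 0 + 15 = 15
  Event 6 (sale 11): sell min(11,15)=11. stock: 15 - 11 = 4. total_sold = 25
  Event 7 (sale 6): sell min(6,4)=4. stock: 4 - 4 = 0. total_sold = 29
  Event 8 (restock 29): 0 + 29 = 29
  Event 9 (adjust +5): 29 + 5 = 34
  Event 10 (restock 20): 34 + 20 = 54
  Event 11 (adjust -10): 54 + -10 = 44
  Event 12 (sale 12): sell min(12,44)=12. stock: 44 - 12 = 32. total_sold = 41
  Event 13 (adjust -10): 32 + -10 = 22
Final: stock = 22, total_sold = 41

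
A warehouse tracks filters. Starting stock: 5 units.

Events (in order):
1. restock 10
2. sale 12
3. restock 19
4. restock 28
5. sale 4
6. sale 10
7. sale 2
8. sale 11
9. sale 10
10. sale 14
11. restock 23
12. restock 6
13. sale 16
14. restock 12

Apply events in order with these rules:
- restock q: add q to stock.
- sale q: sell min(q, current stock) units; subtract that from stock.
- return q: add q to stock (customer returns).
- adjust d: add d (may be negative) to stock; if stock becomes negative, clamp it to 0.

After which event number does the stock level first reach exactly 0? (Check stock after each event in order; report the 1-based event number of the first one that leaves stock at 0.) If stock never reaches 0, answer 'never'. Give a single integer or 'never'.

Processing events:
Start: stock = 5
  Event 1 (restock 10): 5 + 10 = 15
  Event 2 (sale 12): sell min(12,15)=12. stock: 15 - 12 = 3. total_sold = 12
  Event 3 (restock 19): 3 + 19 = 22
  Event 4 (restock 28): 22 + 28 = 50
  Event 5 (sale 4): sell min(4,50)=4. stock: 50 - 4 = 46. total_sold = 16
  Event 6 (sale 10): sell min(10,46)=10. stock: 46 - 10 = 36. total_sold = 26
  Event 7 (sale 2): sell min(2,36)=2. stock: 36 - 2 = 34. total_sold = 28
  Event 8 (sale 11): sell min(11,34)=11. stock: 34 - 11 = 23. total_sold = 39
  Event 9 (sale 10): sell min(10,23)=10. stock: 23 - 10 = 13. total_sold = 49
  Event 10 (sale 14): sell min(14,13)=13. stock: 13 - 13 = 0. total_sold = 62
  Event 11 (restock 23): 0 + 23 = 23
  Event 12 (restock 6): 23 + 6 = 29
  Event 13 (sale 16): sell min(16,29)=16. stock: 29 - 16 = 13. total_sold = 78
  Event 14 (restock 12): 13 + 12 = 25
Final: stock = 25, total_sold = 78

First zero at event 10.

Answer: 10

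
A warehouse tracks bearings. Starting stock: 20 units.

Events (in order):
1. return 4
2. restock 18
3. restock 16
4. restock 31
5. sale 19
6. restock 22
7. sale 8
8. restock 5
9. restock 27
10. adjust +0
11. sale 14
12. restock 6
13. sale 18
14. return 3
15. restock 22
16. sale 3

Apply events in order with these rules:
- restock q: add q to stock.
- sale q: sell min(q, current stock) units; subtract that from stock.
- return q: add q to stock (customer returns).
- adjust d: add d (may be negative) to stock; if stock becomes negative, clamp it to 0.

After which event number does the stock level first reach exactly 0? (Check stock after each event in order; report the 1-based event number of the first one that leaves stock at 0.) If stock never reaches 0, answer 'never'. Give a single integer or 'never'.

Answer: never

Derivation:
Processing events:
Start: stock = 20
  Event 1 (return 4): 20 + 4 = 24
  Event 2 (restock 18): 24 + 18 = 42
  Event 3 (restock 16): 42 + 16 = 58
  Event 4 (restock 31): 58 + 31 = 89
  Event 5 (sale 19): sell min(19,89)=19. stock: 89 - 19 = 70. total_sold = 19
  Event 6 (restock 22): 70 + 22 = 92
  Event 7 (sale 8): sell min(8,92)=8. stock: 92 - 8 = 84. total_sold = 27
  Event 8 (restock 5): 84 + 5 = 89
  Event 9 (restock 27): 89 + 27 = 116
  Event 10 (adjust +0): 116 + 0 = 116
  Event 11 (sale 14): sell min(14,116)=14. stock: 116 - 14 = 102. total_sold = 41
  Event 12 (restock 6): 102 + 6 = 108
  Event 13 (sale 18): sell min(18,108)=18. stock: 108 - 18 = 90. total_sold = 59
  Event 14 (return 3): 90 + 3 = 93
  Event 15 (restock 22): 93 + 22 = 115
  Event 16 (sale 3): sell min(3,115)=3. stock: 115 - 3 = 112. total_sold = 62
Final: stock = 112, total_sold = 62

Stock never reaches 0.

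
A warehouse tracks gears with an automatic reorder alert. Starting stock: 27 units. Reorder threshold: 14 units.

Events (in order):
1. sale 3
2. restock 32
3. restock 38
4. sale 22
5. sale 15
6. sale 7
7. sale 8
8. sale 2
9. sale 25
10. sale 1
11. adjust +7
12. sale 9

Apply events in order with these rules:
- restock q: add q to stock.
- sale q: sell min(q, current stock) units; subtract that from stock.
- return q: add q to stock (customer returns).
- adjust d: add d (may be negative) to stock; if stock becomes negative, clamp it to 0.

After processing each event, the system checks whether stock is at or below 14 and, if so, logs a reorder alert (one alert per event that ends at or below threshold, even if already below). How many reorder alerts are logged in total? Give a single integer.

Processing events:
Start: stock = 27
  Event 1 (sale 3): sell min(3,27)=3. stock: 27 - 3 = 24. total_sold = 3
  Event 2 (restock 32): 24 + 32 = 56
  Event 3 (restock 38): 56 + 38 = 94
  Event 4 (sale 22): sell min(22,94)=22. stock: 94 - 22 = 72. total_sold = 25
  Event 5 (sale 15): sell min(15,72)=15. stock: 72 - 15 = 57. total_sold = 40
  Event 6 (sale 7): sell min(7,57)=7. stock: 57 - 7 = 50. total_sold = 47
  Event 7 (sale 8): sell min(8,50)=8. stock: 50 - 8 = 42. total_sold = 55
  Event 8 (sale 2): sell min(2,42)=2. stock: 42 - 2 = 40. total_sold = 57
  Event 9 (sale 25): sell min(25,40)=25. stock: 40 - 25 = 15. total_sold = 82
  Event 10 (sale 1): sell min(1,15)=1. stock: 15 - 1 = 14. total_sold = 83
  Event 11 (adjust +7): 14 + 7 = 21
  Event 12 (sale 9): sell min(9,21)=9. stock: 21 - 9 = 12. total_sold = 92
Final: stock = 12, total_sold = 92

Checking against threshold 14:
  After event 1: stock=24 > 14
  After event 2: stock=56 > 14
  After event 3: stock=94 > 14
  After event 4: stock=72 > 14
  After event 5: stock=57 > 14
  After event 6: stock=50 > 14
  After event 7: stock=42 > 14
  After event 8: stock=40 > 14
  After event 9: stock=15 > 14
  After event 10: stock=14 <= 14 -> ALERT
  After event 11: stock=21 > 14
  After event 12: stock=12 <= 14 -> ALERT
Alert events: [10, 12]. Count = 2

Answer: 2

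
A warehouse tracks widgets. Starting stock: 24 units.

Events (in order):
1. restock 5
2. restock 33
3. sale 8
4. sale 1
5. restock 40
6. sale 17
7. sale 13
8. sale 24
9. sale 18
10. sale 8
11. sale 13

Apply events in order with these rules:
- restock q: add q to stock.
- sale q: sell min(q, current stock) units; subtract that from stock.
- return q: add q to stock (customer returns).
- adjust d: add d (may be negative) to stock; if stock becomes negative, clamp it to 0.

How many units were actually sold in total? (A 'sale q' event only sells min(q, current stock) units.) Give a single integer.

Answer: 102

Derivation:
Processing events:
Start: stock = 24
  Event 1 (restock 5): 24 + 5 = 29
  Event 2 (restock 33): 29 + 33 = 62
  Event 3 (sale 8): sell min(8,62)=8. stock: 62 - 8 = 54. total_sold = 8
  Event 4 (sale 1): sell min(1,54)=1. stock: 54 - 1 = 53. total_sold = 9
  Event 5 (restock 40): 53 + 40 = 93
  Event 6 (sale 17): sell min(17,93)=17. stock: 93 - 17 = 76. total_sold = 26
  Event 7 (sale 13): sell min(13,76)=13. stock: 76 - 13 = 63. total_sold = 39
  Event 8 (sale 24): sell min(24,63)=24. stock: 63 - 24 = 39. total_sold = 63
  Event 9 (sale 18): sell min(18,39)=18. stock: 39 - 18 = 21. total_sold = 81
  Event 10 (sale 8): sell min(8,21)=8. stock: 21 - 8 = 13. total_sold = 89
  Event 11 (sale 13): sell min(13,13)=13. stock: 13 - 13 = 0. total_sold = 102
Final: stock = 0, total_sold = 102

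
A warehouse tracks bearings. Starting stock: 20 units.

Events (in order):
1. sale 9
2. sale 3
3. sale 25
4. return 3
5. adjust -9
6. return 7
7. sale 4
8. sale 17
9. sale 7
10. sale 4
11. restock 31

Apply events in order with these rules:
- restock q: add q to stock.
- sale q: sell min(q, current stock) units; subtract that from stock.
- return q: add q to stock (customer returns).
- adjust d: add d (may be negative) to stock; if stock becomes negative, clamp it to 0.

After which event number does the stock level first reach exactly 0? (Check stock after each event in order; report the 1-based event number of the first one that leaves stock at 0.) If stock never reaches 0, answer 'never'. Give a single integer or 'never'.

Answer: 3

Derivation:
Processing events:
Start: stock = 20
  Event 1 (sale 9): sell min(9,20)=9. stock: 20 - 9 = 11. total_sold = 9
  Event 2 (sale 3): sell min(3,11)=3. stock: 11 - 3 = 8. total_sold = 12
  Event 3 (sale 25): sell min(25,8)=8. stock: 8 - 8 = 0. total_sold = 20
  Event 4 (return 3): 0 + 3 = 3
  Event 5 (adjust -9): 3 + -9 = 0 (clamped to 0)
  Event 6 (return 7): 0 + 7 = 7
  Event 7 (sale 4): sell min(4,7)=4. stock: 7 - 4 = 3. total_sold = 24
  Event 8 (sale 17): sell min(17,3)=3. stock: 3 - 3 = 0. total_sold = 27
  Event 9 (sale 7): sell min(7,0)=0. stock: 0 - 0 = 0. total_sold = 27
  Event 10 (sale 4): sell min(4,0)=0. stock: 0 - 0 = 0. total_sold = 27
  Event 11 (restock 31): 0 + 31 = 31
Final: stock = 31, total_sold = 27

First zero at event 3.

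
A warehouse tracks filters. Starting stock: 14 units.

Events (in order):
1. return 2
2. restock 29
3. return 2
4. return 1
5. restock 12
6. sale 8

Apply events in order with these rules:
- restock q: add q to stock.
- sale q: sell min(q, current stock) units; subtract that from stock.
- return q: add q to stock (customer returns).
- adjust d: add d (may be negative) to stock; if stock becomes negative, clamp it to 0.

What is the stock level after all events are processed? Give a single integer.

Processing events:
Start: stock = 14
  Event 1 (return 2): 14 + 2 = 16
  Event 2 (restock 29): 16 + 29 = 45
  Event 3 (return 2): 45 + 2 = 47
  Event 4 (return 1): 47 + 1 = 48
  Event 5 (restock 12): 48 + 12 = 60
  Event 6 (sale 8): sell min(8,60)=8. stock: 60 - 8 = 52. total_sold = 8
Final: stock = 52, total_sold = 8

Answer: 52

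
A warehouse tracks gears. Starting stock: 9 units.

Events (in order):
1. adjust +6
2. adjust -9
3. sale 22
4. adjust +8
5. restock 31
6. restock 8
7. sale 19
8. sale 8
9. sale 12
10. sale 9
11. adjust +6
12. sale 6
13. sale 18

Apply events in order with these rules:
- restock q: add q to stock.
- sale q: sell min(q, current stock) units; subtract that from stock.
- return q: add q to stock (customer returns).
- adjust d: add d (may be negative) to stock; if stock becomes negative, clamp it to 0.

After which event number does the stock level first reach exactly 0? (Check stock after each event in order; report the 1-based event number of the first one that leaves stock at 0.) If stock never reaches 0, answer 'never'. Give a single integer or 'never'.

Processing events:
Start: stock = 9
  Event 1 (adjust +6): 9 + 6 = 15
  Event 2 (adjust -9): 15 + -9 = 6
  Event 3 (sale 22): sell min(22,6)=6. stock: 6 - 6 = 0. total_sold = 6
  Event 4 (adjust +8): 0 + 8 = 8
  Event 5 (restock 31): 8 + 31 = 39
  Event 6 (restock 8): 39 + 8 = 47
  Event 7 (sale 19): sell min(19,47)=19. stock: 47 - 19 = 28. total_sold = 25
  Event 8 (sale 8): sell min(8,28)=8. stock: 28 - 8 = 20. total_sold = 33
  Event 9 (sale 12): sell min(12,20)=12. stock: 20 - 12 = 8. total_sold = 45
  Event 10 (sale 9): sell min(9,8)=8. stock: 8 - 8 = 0. total_sold = 53
  Event 11 (adjust +6): 0 + 6 = 6
  Event 12 (sale 6): sell min(6,6)=6. stock: 6 - 6 = 0. total_sold = 59
  Event 13 (sale 18): sell min(18,0)=0. stock: 0 - 0 = 0. total_sold = 59
Final: stock = 0, total_sold = 59

First zero at event 3.

Answer: 3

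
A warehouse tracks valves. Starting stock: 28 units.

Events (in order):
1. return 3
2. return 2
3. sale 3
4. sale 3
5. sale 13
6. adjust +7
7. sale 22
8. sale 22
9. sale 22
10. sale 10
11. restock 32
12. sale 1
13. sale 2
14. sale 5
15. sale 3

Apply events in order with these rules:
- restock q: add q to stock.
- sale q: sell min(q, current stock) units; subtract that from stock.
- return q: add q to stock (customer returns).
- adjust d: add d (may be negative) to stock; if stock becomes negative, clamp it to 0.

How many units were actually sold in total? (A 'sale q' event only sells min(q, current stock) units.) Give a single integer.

Processing events:
Start: stock = 28
  Event 1 (return 3): 28 + 3 = 31
  Event 2 (return 2): 31 + 2 = 33
  Event 3 (sale 3): sell min(3,33)=3. stock: 33 - 3 = 30. total_sold = 3
  Event 4 (sale 3): sell min(3,30)=3. stock: 30 - 3 = 27. total_sold = 6
  Event 5 (sale 13): sell min(13,27)=13. stock: 27 - 13 = 14. total_sold = 19
  Event 6 (adjust +7): 14 + 7 = 21
  Event 7 (sale 22): sell min(22,21)=21. stock: 21 - 21 = 0. total_sold = 40
  Event 8 (sale 22): sell min(22,0)=0. stock: 0 - 0 = 0. total_sold = 40
  Event 9 (sale 22): sell min(22,0)=0. stock: 0 - 0 = 0. total_sold = 40
  Event 10 (sale 10): sell min(10,0)=0. stock: 0 - 0 = 0. total_sold = 40
  Event 11 (restock 32): 0 + 32 = 32
  Event 12 (sale 1): sell min(1,32)=1. stock: 32 - 1 = 31. total_sold = 41
  Event 13 (sale 2): sell min(2,31)=2. stock: 31 - 2 = 29. total_sold = 43
  Event 14 (sale 5): sell min(5,29)=5. stock: 29 - 5 = 24. total_sold = 48
  Event 15 (sale 3): sell min(3,24)=3. stock: 24 - 3 = 21. total_sold = 51
Final: stock = 21, total_sold = 51

Answer: 51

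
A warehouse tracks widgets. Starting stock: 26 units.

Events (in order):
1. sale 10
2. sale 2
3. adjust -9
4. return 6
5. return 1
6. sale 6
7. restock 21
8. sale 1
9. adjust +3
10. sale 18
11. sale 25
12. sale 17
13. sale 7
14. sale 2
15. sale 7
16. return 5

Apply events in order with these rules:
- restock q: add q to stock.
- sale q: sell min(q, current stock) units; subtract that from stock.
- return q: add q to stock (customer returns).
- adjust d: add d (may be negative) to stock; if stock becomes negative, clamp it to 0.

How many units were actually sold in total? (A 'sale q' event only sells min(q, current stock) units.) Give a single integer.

Answer: 48

Derivation:
Processing events:
Start: stock = 26
  Event 1 (sale 10): sell min(10,26)=10. stock: 26 - 10 = 16. total_sold = 10
  Event 2 (sale 2): sell min(2,16)=2. stock: 16 - 2 = 14. total_sold = 12
  Event 3 (adjust -9): 14 + -9 = 5
  Event 4 (return 6): 5 + 6 = 11
  Event 5 (return 1): 11 + 1 = 12
  Event 6 (sale 6): sell min(6,12)=6. stock: 12 - 6 = 6. total_sold = 18
  Event 7 (restock 21): 6 + 21 = 27
  Event 8 (sale 1): sell min(1,27)=1. stock: 27 - 1 = 26. total_sold = 19
  Event 9 (adjust +3): 26 + 3 = 29
  Event 10 (sale 18): sell min(18,29)=18. stock: 29 - 18 = 11. total_sold = 37
  Event 11 (sale 25): sell min(25,11)=11. stock: 11 - 11 = 0. total_sold = 48
  Event 12 (sale 17): sell min(17,0)=0. stock: 0 - 0 = 0. total_sold = 48
  Event 13 (sale 7): sell min(7,0)=0. stock: 0 - 0 = 0. total_sold = 48
  Event 14 (sale 2): sell min(2,0)=0. stock: 0 - 0 = 0. total_sold = 48
  Event 15 (sale 7): sell min(7,0)=0. stock: 0 - 0 = 0. total_sold = 48
  Event 16 (return 5): 0 + 5 = 5
Final: stock = 5, total_sold = 48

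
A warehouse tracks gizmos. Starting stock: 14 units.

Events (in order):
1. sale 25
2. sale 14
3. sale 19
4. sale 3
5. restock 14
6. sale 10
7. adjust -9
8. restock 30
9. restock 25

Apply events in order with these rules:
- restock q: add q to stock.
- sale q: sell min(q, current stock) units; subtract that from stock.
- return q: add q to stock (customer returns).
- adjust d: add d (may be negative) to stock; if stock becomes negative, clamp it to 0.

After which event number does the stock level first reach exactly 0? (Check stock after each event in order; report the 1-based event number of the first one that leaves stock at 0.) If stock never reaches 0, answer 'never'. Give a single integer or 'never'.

Answer: 1

Derivation:
Processing events:
Start: stock = 14
  Event 1 (sale 25): sell min(25,14)=14. stock: 14 - 14 = 0. total_sold = 14
  Event 2 (sale 14): sell min(14,0)=0. stock: 0 - 0 = 0. total_sold = 14
  Event 3 (sale 19): sell min(19,0)=0. stock: 0 - 0 = 0. total_sold = 14
  Event 4 (sale 3): sell min(3,0)=0. stock: 0 - 0 = 0. total_sold = 14
  Event 5 (restock 14): 0 + 14 = 14
  Event 6 (sale 10): sell min(10,14)=10. stock: 14 - 10 = 4. total_sold = 24
  Event 7 (adjust -9): 4 + -9 = 0 (clamped to 0)
  Event 8 (restock 30): 0 + 30 = 30
  Event 9 (restock 25): 30 + 25 = 55
Final: stock = 55, total_sold = 24

First zero at event 1.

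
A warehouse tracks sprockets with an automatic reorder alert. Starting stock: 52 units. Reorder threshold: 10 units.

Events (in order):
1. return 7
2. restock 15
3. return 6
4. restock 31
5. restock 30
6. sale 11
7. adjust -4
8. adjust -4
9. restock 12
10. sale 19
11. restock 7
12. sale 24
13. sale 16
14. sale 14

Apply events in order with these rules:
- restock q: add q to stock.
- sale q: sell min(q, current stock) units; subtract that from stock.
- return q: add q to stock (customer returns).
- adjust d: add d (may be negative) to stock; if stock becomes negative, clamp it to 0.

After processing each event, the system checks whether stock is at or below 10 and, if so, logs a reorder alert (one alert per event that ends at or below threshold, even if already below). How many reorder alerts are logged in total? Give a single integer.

Answer: 0

Derivation:
Processing events:
Start: stock = 52
  Event 1 (return 7): 52 + 7 = 59
  Event 2 (restock 15): 59 + 15 = 74
  Event 3 (return 6): 74 + 6 = 80
  Event 4 (restock 31): 80 + 31 = 111
  Event 5 (restock 30): 111 + 30 = 141
  Event 6 (sale 11): sell min(11,141)=11. stock: 141 - 11 = 130. total_sold = 11
  Event 7 (adjust -4): 130 + -4 = 126
  Event 8 (adjust -4): 126 + -4 = 122
  Event 9 (restock 12): 122 + 12 = 134
  Event 10 (sale 19): sell min(19,134)=19. stock: 134 - 19 = 115. total_sold = 30
  Event 11 (restock 7): 115 + 7 = 122
  Event 12 (sale 24): sell min(24,122)=24. stock: 122 - 24 = 98. total_sold = 54
  Event 13 (sale 16): sell min(16,98)=16. stock: 98 - 16 = 82. total_sold = 70
  Event 14 (sale 14): sell min(14,82)=14. stock: 82 - 14 = 68. total_sold = 84
Final: stock = 68, total_sold = 84

Checking against threshold 10:
  After event 1: stock=59 > 10
  After event 2: stock=74 > 10
  After event 3: stock=80 > 10
  After event 4: stock=111 > 10
  After event 5: stock=141 > 10
  After event 6: stock=130 > 10
  After event 7: stock=126 > 10
  After event 8: stock=122 > 10
  After event 9: stock=134 > 10
  After event 10: stock=115 > 10
  After event 11: stock=122 > 10
  After event 12: stock=98 > 10
  After event 13: stock=82 > 10
  After event 14: stock=68 > 10
Alert events: []. Count = 0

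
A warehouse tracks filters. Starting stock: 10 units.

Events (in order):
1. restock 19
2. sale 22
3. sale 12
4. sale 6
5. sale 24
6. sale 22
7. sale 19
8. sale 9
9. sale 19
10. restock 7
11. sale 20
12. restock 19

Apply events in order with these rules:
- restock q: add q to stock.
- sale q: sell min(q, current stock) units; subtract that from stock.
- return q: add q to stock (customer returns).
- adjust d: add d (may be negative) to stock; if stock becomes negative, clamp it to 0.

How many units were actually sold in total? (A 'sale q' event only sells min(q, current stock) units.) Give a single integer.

Processing events:
Start: stock = 10
  Event 1 (restock 19): 10 + 19 = 29
  Event 2 (sale 22): sell min(22,29)=22. stock: 29 - 22 = 7. total_sold = 22
  Event 3 (sale 12): sell min(12,7)=7. stock: 7 - 7 = 0. total_sold = 29
  Event 4 (sale 6): sell min(6,0)=0. stock: 0 - 0 = 0. total_sold = 29
  Event 5 (sale 24): sell min(24,0)=0. stock: 0 - 0 = 0. total_sold = 29
  Event 6 (sale 22): sell min(22,0)=0. stock: 0 - 0 = 0. total_sold = 29
  Event 7 (sale 19): sell min(19,0)=0. stock: 0 - 0 = 0. total_sold = 29
  Event 8 (sale 9): sell min(9,0)=0. stock: 0 - 0 = 0. total_sold = 29
  Event 9 (sale 19): sell min(19,0)=0. stock: 0 - 0 = 0. total_sold = 29
  Event 10 (restock 7): 0 + 7 = 7
  Event 11 (sale 20): sell min(20,7)=7. stock: 7 - 7 = 0. total_sold = 36
  Event 12 (restock 19): 0 + 19 = 19
Final: stock = 19, total_sold = 36

Answer: 36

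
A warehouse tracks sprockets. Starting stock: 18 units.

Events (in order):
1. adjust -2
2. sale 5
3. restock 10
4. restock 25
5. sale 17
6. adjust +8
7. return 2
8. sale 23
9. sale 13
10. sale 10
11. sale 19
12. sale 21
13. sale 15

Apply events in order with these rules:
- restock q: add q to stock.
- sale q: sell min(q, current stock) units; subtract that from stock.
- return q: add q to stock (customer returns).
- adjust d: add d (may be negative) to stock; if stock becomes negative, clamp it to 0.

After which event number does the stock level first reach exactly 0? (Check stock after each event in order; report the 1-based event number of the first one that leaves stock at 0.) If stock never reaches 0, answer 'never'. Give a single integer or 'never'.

Processing events:
Start: stock = 18
  Event 1 (adjust -2): 18 + -2 = 16
  Event 2 (sale 5): sell min(5,16)=5. stock: 16 - 5 = 11. total_sold = 5
  Event 3 (restock 10): 11 + 10 = 21
  Event 4 (restock 25): 21 + 25 = 46
  Event 5 (sale 17): sell min(17,46)=17. stock: 46 - 17 = 29. total_sold = 22
  Event 6 (adjust +8): 29 + 8 = 37
  Event 7 (return 2): 37 + 2 = 39
  Event 8 (sale 23): sell min(23,39)=23. stock: 39 - 23 = 16. total_sold = 45
  Event 9 (sale 13): sell min(13,16)=13. stock: 16 - 13 = 3. total_sold = 58
  Event 10 (sale 10): sell min(10,3)=3. stock: 3 - 3 = 0. total_sold = 61
  Event 11 (sale 19): sell min(19,0)=0. stock: 0 - 0 = 0. total_sold = 61
  Event 12 (sale 21): sell min(21,0)=0. stock: 0 - 0 = 0. total_sold = 61
  Event 13 (sale 15): sell min(15,0)=0. stock: 0 - 0 = 0. total_sold = 61
Final: stock = 0, total_sold = 61

First zero at event 10.

Answer: 10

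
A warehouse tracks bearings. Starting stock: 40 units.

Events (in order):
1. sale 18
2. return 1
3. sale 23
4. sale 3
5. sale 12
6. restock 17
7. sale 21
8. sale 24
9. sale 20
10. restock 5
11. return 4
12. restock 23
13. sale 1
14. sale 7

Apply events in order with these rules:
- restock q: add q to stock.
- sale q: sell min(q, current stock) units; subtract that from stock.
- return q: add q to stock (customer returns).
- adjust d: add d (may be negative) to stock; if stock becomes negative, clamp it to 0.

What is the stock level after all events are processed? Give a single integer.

Answer: 24

Derivation:
Processing events:
Start: stock = 40
  Event 1 (sale 18): sell min(18,40)=18. stock: 40 - 18 = 22. total_sold = 18
  Event 2 (return 1): 22 + 1 = 23
  Event 3 (sale 23): sell min(23,23)=23. stock: 23 - 23 = 0. total_sold = 41
  Event 4 (sale 3): sell min(3,0)=0. stock: 0 - 0 = 0. total_sold = 41
  Event 5 (sale 12): sell min(12,0)=0. stock: 0 - 0 = 0. total_sold = 41
  Event 6 (restock 17): 0 + 17 = 17
  Event 7 (sale 21): sell min(21,17)=17. stock: 17 - 17 = 0. total_sold = 58
  Event 8 (sale 24): sell min(24,0)=0. stock: 0 - 0 = 0. total_sold = 58
  Event 9 (sale 20): sell min(20,0)=0. stock: 0 - 0 = 0. total_sold = 58
  Event 10 (restock 5): 0 + 5 = 5
  Event 11 (return 4): 5 + 4 = 9
  Event 12 (restock 23): 9 + 23 = 32
  Event 13 (sale 1): sell min(1,32)=1. stock: 32 - 1 = 31. total_sold = 59
  Event 14 (sale 7): sell min(7,31)=7. stock: 31 - 7 = 24. total_sold = 66
Final: stock = 24, total_sold = 66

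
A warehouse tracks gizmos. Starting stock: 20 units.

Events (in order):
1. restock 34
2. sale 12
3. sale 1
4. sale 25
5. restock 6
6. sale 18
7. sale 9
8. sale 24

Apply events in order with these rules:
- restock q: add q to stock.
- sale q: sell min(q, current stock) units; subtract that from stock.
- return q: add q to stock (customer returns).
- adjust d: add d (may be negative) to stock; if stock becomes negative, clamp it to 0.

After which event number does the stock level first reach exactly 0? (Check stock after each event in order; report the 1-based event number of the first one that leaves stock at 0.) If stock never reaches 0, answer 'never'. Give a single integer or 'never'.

Processing events:
Start: stock = 20
  Event 1 (restock 34): 20 + 34 = 54
  Event 2 (sale 12): sell min(12,54)=12. stock: 54 - 12 = 42. total_sold = 12
  Event 3 (sale 1): sell min(1,42)=1. stock: 42 - 1 = 41. total_sold = 13
  Event 4 (sale 25): sell min(25,41)=25. stock: 41 - 25 = 16. total_sold = 38
  Event 5 (restock 6): 16 + 6 = 22
  Event 6 (sale 18): sell min(18,22)=18. stock: 22 - 18 = 4. total_sold = 56
  Event 7 (sale 9): sell min(9,4)=4. stock: 4 - 4 = 0. total_sold = 60
  Event 8 (sale 24): sell min(24,0)=0. stock: 0 - 0 = 0. total_sold = 60
Final: stock = 0, total_sold = 60

First zero at event 7.

Answer: 7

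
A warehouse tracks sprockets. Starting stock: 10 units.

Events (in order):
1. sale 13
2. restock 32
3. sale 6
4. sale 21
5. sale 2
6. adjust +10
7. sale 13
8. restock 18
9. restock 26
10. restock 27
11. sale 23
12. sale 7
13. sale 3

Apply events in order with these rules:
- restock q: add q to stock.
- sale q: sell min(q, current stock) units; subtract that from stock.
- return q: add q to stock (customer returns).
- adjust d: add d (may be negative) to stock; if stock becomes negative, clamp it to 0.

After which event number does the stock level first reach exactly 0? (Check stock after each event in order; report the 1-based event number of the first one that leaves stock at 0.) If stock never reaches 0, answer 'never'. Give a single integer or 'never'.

Answer: 1

Derivation:
Processing events:
Start: stock = 10
  Event 1 (sale 13): sell min(13,10)=10. stock: 10 - 10 = 0. total_sold = 10
  Event 2 (restock 32): 0 + 32 = 32
  Event 3 (sale 6): sell min(6,32)=6. stock: 32 - 6 = 26. total_sold = 16
  Event 4 (sale 21): sell min(21,26)=21. stock: 26 - 21 = 5. total_sold = 37
  Event 5 (sale 2): sell min(2,5)=2. stock: 5 - 2 = 3. total_sold = 39
  Event 6 (adjust +10): 3 + 10 = 13
  Event 7 (sale 13): sell min(13,13)=13. stock: 13 - 13 = 0. total_sold = 52
  Event 8 (restock 18): 0 + 18 = 18
  Event 9 (restock 26): 18 + 26 = 44
  Event 10 (restock 27): 44 + 27 = 71
  Event 11 (sale 23): sell min(23,71)=23. stock: 71 - 23 = 48. total_sold = 75
  Event 12 (sale 7): sell min(7,48)=7. stock: 48 - 7 = 41. total_sold = 82
  Event 13 (sale 3): sell min(3,41)=3. stock: 41 - 3 = 38. total_sold = 85
Final: stock = 38, total_sold = 85

First zero at event 1.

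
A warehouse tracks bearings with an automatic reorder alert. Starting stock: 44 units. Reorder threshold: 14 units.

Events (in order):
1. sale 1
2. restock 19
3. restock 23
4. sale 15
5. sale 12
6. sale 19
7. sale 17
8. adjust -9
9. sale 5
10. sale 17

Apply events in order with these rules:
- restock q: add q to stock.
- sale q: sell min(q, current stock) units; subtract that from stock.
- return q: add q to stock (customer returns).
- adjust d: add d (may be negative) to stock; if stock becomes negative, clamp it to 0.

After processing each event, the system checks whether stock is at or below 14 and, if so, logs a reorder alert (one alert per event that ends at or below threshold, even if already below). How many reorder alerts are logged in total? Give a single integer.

Processing events:
Start: stock = 44
  Event 1 (sale 1): sell min(1,44)=1. stock: 44 - 1 = 43. total_sold = 1
  Event 2 (restock 19): 43 + 19 = 62
  Event 3 (restock 23): 62 + 23 = 85
  Event 4 (sale 15): sell min(15,85)=15. stock: 85 - 15 = 70. total_sold = 16
  Event 5 (sale 12): sell min(12,70)=12. stock: 70 - 12 = 58. total_sold = 28
  Event 6 (sale 19): sell min(19,58)=19. stock: 58 - 19 = 39. total_sold = 47
  Event 7 (sale 17): sell min(17,39)=17. stock: 39 - 17 = 22. total_sold = 64
  Event 8 (adjust -9): 22 + -9 = 13
  Event 9 (sale 5): sell min(5,13)=5. stock: 13 - 5 = 8. total_sold = 69
  Event 10 (sale 17): sell min(17,8)=8. stock: 8 - 8 = 0. total_sold = 77
Final: stock = 0, total_sold = 77

Checking against threshold 14:
  After event 1: stock=43 > 14
  After event 2: stock=62 > 14
  After event 3: stock=85 > 14
  After event 4: stock=70 > 14
  After event 5: stock=58 > 14
  After event 6: stock=39 > 14
  After event 7: stock=22 > 14
  After event 8: stock=13 <= 14 -> ALERT
  After event 9: stock=8 <= 14 -> ALERT
  After event 10: stock=0 <= 14 -> ALERT
Alert events: [8, 9, 10]. Count = 3

Answer: 3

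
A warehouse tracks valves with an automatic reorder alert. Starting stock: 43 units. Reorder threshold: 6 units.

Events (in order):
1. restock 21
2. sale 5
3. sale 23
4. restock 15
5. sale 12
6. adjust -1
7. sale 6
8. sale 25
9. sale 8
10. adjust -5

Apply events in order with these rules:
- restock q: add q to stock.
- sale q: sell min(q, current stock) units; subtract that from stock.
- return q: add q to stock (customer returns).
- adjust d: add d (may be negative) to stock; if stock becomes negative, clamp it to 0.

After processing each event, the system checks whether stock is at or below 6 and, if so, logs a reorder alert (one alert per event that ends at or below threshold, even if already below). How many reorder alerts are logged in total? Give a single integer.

Answer: 2

Derivation:
Processing events:
Start: stock = 43
  Event 1 (restock 21): 43 + 21 = 64
  Event 2 (sale 5): sell min(5,64)=5. stock: 64 - 5 = 59. total_sold = 5
  Event 3 (sale 23): sell min(23,59)=23. stock: 59 - 23 = 36. total_sold = 28
  Event 4 (restock 15): 36 + 15 = 51
  Event 5 (sale 12): sell min(12,51)=12. stock: 51 - 12 = 39. total_sold = 40
  Event 6 (adjust -1): 39 + -1 = 38
  Event 7 (sale 6): sell min(6,38)=6. stock: 38 - 6 = 32. total_sold = 46
  Event 8 (sale 25): sell min(25,32)=25. stock: 32 - 25 = 7. total_sold = 71
  Event 9 (sale 8): sell min(8,7)=7. stock: 7 - 7 = 0. total_sold = 78
  Event 10 (adjust -5): 0 + -5 = 0 (clamped to 0)
Final: stock = 0, total_sold = 78

Checking against threshold 6:
  After event 1: stock=64 > 6
  After event 2: stock=59 > 6
  After event 3: stock=36 > 6
  After event 4: stock=51 > 6
  After event 5: stock=39 > 6
  After event 6: stock=38 > 6
  After event 7: stock=32 > 6
  After event 8: stock=7 > 6
  After event 9: stock=0 <= 6 -> ALERT
  After event 10: stock=0 <= 6 -> ALERT
Alert events: [9, 10]. Count = 2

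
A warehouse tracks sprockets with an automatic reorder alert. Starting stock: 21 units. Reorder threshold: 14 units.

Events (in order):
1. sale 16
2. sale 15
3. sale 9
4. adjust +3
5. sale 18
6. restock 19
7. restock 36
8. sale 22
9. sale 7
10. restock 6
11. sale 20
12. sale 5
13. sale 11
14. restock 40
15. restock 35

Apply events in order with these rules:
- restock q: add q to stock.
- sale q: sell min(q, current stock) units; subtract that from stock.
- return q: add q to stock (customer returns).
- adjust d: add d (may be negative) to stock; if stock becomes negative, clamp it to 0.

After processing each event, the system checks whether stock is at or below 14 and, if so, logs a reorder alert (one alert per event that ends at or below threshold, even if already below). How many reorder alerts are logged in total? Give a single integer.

Answer: 8

Derivation:
Processing events:
Start: stock = 21
  Event 1 (sale 16): sell min(16,21)=16. stock: 21 - 16 = 5. total_sold = 16
  Event 2 (sale 15): sell min(15,5)=5. stock: 5 - 5 = 0. total_sold = 21
  Event 3 (sale 9): sell min(9,0)=0. stock: 0 - 0 = 0. total_sold = 21
  Event 4 (adjust +3): 0 + 3 = 3
  Event 5 (sale 18): sell min(18,3)=3. stock: 3 - 3 = 0. total_sold = 24
  Event 6 (restock 19): 0 + 19 = 19
  Event 7 (restock 36): 19 + 36 = 55
  Event 8 (sale 22): sell min(22,55)=22. stock: 55 - 22 = 33. total_sold = 46
  Event 9 (sale 7): sell min(7,33)=7. stock: 33 - 7 = 26. total_sold = 53
  Event 10 (restock 6): 26 + 6 = 32
  Event 11 (sale 20): sell min(20,32)=20. stock: 32 - 20 = 12. total_sold = 73
  Event 12 (sale 5): sell min(5,12)=5. stock: 12 - 5 = 7. total_sold = 78
  Event 13 (sale 11): sell min(11,7)=7. stock: 7 - 7 = 0. total_sold = 85
  Event 14 (restock 40): 0 + 40 = 40
  Event 15 (restock 35): 40 + 35 = 75
Final: stock = 75, total_sold = 85

Checking against threshold 14:
  After event 1: stock=5 <= 14 -> ALERT
  After event 2: stock=0 <= 14 -> ALERT
  After event 3: stock=0 <= 14 -> ALERT
  After event 4: stock=3 <= 14 -> ALERT
  After event 5: stock=0 <= 14 -> ALERT
  After event 6: stock=19 > 14
  After event 7: stock=55 > 14
  After event 8: stock=33 > 14
  After event 9: stock=26 > 14
  After event 10: stock=32 > 14
  After event 11: stock=12 <= 14 -> ALERT
  After event 12: stock=7 <= 14 -> ALERT
  After event 13: stock=0 <= 14 -> ALERT
  After event 14: stock=40 > 14
  After event 15: stock=75 > 14
Alert events: [1, 2, 3, 4, 5, 11, 12, 13]. Count = 8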